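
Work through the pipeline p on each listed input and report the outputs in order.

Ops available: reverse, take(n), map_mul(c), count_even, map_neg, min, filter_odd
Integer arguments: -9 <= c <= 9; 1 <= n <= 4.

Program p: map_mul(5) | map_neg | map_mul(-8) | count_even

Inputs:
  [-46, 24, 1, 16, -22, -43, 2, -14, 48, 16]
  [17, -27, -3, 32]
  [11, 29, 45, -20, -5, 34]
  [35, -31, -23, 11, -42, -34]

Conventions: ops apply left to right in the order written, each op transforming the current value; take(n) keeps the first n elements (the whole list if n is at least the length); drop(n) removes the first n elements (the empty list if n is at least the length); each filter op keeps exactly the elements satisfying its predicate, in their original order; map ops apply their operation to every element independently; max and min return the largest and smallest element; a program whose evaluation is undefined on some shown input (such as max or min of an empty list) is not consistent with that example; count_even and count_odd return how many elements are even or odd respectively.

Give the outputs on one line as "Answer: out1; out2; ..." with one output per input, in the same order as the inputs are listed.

Execution, op by op:
  [-46, 24, 1, 16, -22, -43, 2, -14, 48, 16] -> [-230, 120, 5, 80, -110, -215, 10, -70, 240, 80] -> [230, -120, -5, -80, 110, 215, -10, 70, -240, -80] -> [-1840, 960, 40, 640, -880, -1720, 80, -560, 1920, 640] -> 10
  [17, -27, -3, 32] -> [85, -135, -15, 160] -> [-85, 135, 15, -160] -> [680, -1080, -120, 1280] -> 4
  [11, 29, 45, -20, -5, 34] -> [55, 145, 225, -100, -25, 170] -> [-55, -145, -225, 100, 25, -170] -> [440, 1160, 1800, -800, -200, 1360] -> 6
  [35, -31, -23, 11, -42, -34] -> [175, -155, -115, 55, -210, -170] -> [-175, 155, 115, -55, 210, 170] -> [1400, -1240, -920, 440, -1680, -1360] -> 6

10; 4; 6; 6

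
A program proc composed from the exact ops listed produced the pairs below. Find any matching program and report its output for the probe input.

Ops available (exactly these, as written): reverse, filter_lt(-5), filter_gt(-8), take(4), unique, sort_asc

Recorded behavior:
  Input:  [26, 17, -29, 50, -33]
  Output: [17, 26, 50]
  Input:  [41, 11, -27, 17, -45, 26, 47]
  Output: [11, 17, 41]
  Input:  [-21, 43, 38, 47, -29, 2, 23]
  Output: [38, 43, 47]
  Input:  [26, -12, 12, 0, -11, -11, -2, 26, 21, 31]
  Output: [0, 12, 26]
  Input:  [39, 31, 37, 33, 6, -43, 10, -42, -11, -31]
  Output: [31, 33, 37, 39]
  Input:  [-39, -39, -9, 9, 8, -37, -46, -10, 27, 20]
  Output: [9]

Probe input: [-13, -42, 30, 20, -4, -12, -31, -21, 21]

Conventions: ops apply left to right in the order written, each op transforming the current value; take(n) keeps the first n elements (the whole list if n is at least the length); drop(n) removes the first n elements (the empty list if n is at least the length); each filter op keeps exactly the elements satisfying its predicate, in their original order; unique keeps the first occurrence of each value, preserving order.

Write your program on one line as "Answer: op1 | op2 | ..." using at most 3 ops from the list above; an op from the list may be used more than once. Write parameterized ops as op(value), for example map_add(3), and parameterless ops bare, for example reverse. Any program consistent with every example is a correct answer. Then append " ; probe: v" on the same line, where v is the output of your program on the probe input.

take(4) | filter_gt(-8) | sort_asc ; probe: [20, 30]

Check, running the answer program on each example:
  [26, 17, -29, 50, -33] -> [26, 17, -29, 50] -> [26, 17, 50] -> [17, 26, 50]
  [41, 11, -27, 17, -45, 26, 47] -> [41, 11, -27, 17] -> [41, 11, 17] -> [11, 17, 41]
  [-21, 43, 38, 47, -29, 2, 23] -> [-21, 43, 38, 47] -> [43, 38, 47] -> [38, 43, 47]
  [26, -12, 12, 0, -11, -11, -2, 26, 21, 31] -> [26, -12, 12, 0] -> [26, 12, 0] -> [0, 12, 26]
  [39, 31, 37, 33, 6, -43, 10, -42, -11, -31] -> [39, 31, 37, 33] -> [39, 31, 37, 33] -> [31, 33, 37, 39]
  [-39, -39, -9, 9, 8, -37, -46, -10, 27, 20] -> [-39, -39, -9, 9] -> [9] -> [9]
  probe: [-13, -42, 30, 20, -4, -12, -31, -21, 21] -> [-13, -42, 30, 20] -> [30, 20] -> [20, 30]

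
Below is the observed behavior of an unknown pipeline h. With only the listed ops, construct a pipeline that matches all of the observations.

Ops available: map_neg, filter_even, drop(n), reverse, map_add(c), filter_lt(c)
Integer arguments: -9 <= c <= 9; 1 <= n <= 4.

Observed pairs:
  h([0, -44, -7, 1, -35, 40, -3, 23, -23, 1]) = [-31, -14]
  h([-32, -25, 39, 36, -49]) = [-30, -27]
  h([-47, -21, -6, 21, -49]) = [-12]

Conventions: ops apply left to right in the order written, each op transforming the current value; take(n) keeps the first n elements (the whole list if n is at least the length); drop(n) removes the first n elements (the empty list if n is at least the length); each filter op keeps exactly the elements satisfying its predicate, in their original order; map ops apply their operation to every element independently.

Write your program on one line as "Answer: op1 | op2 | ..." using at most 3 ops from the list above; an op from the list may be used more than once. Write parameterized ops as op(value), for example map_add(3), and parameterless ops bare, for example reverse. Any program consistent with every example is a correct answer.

map_add(-9) | map_neg | filter_lt(-2)

Check, running the answer program on each example:
  [0, -44, -7, 1, -35, 40, -3, 23, -23, 1] -> [-9, -53, -16, -8, -44, 31, -12, 14, -32, -8] -> [9, 53, 16, 8, 44, -31, 12, -14, 32, 8] -> [-31, -14]
  [-32, -25, 39, 36, -49] -> [-41, -34, 30, 27, -58] -> [41, 34, -30, -27, 58] -> [-30, -27]
  [-47, -21, -6, 21, -49] -> [-56, -30, -15, 12, -58] -> [56, 30, 15, -12, 58] -> [-12]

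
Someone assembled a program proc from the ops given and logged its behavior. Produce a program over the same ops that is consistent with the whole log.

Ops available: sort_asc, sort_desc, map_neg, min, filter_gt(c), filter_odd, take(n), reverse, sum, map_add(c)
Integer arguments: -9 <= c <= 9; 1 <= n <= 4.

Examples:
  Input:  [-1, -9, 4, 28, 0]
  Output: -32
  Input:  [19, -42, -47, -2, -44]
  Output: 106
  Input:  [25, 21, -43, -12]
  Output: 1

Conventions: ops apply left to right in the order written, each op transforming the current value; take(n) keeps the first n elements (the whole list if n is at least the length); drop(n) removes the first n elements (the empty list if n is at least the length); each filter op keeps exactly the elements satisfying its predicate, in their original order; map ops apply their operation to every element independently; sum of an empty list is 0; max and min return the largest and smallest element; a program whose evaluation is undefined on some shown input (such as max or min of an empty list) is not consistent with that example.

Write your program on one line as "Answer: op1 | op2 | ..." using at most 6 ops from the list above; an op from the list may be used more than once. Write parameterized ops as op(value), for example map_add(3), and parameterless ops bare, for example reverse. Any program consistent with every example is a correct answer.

map_neg | sort_asc | map_add(-2) | sort_desc | sum

Check, running the answer program on each example:
  [-1, -9, 4, 28, 0] -> [1, 9, -4, -28, 0] -> [-28, -4, 0, 1, 9] -> [-30, -6, -2, -1, 7] -> [7, -1, -2, -6, -30] -> -32
  [19, -42, -47, -2, -44] -> [-19, 42, 47, 2, 44] -> [-19, 2, 42, 44, 47] -> [-21, 0, 40, 42, 45] -> [45, 42, 40, 0, -21] -> 106
  [25, 21, -43, -12] -> [-25, -21, 43, 12] -> [-25, -21, 12, 43] -> [-27, -23, 10, 41] -> [41, 10, -23, -27] -> 1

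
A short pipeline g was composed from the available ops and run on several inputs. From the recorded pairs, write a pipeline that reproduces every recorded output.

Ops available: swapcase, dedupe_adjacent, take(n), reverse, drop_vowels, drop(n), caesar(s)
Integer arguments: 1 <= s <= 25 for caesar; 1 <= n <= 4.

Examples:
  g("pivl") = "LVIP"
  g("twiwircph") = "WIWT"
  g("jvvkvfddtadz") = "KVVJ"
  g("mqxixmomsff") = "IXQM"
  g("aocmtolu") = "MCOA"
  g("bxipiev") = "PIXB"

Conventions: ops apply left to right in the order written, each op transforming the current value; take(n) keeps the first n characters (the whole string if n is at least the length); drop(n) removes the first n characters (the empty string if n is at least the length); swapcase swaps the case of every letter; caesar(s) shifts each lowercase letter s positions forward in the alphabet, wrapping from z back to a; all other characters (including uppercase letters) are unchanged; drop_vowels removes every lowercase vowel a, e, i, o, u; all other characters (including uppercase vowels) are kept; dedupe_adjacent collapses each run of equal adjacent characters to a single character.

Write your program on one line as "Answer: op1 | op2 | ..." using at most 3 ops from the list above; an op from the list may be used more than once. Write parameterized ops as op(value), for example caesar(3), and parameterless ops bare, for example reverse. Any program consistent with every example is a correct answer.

take(4) | swapcase | reverse

Check, running the answer program on each example:
  "pivl" -> "pivl" -> "PIVL" -> "LVIP"
  "twiwircph" -> "twiw" -> "TWIW" -> "WIWT"
  "jvvkvfddtadz" -> "jvvk" -> "JVVK" -> "KVVJ"
  "mqxixmomsff" -> "mqxi" -> "MQXI" -> "IXQM"
  "aocmtolu" -> "aocm" -> "AOCM" -> "MCOA"
  "bxipiev" -> "bxip" -> "BXIP" -> "PIXB"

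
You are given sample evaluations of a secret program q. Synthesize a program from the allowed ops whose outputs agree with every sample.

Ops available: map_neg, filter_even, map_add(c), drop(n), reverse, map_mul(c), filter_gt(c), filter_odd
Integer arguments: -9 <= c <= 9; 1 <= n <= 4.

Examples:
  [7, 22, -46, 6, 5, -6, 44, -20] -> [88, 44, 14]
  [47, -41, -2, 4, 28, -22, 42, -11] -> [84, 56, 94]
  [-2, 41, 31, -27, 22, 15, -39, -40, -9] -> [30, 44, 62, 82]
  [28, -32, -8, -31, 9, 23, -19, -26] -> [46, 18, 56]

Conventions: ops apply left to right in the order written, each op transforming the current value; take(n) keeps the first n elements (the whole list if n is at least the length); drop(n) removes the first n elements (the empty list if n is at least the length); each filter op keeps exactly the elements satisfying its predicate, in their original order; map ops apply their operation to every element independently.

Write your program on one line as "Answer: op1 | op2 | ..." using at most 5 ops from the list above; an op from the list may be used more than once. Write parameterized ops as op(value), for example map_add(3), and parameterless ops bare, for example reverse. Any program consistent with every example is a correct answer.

filter_gt(6) | map_neg | map_mul(-2) | reverse

Check, running the answer program on each example:
  [7, 22, -46, 6, 5, -6, 44, -20] -> [7, 22, 44] -> [-7, -22, -44] -> [14, 44, 88] -> [88, 44, 14]
  [47, -41, -2, 4, 28, -22, 42, -11] -> [47, 28, 42] -> [-47, -28, -42] -> [94, 56, 84] -> [84, 56, 94]
  [-2, 41, 31, -27, 22, 15, -39, -40, -9] -> [41, 31, 22, 15] -> [-41, -31, -22, -15] -> [82, 62, 44, 30] -> [30, 44, 62, 82]
  [28, -32, -8, -31, 9, 23, -19, -26] -> [28, 9, 23] -> [-28, -9, -23] -> [56, 18, 46] -> [46, 18, 56]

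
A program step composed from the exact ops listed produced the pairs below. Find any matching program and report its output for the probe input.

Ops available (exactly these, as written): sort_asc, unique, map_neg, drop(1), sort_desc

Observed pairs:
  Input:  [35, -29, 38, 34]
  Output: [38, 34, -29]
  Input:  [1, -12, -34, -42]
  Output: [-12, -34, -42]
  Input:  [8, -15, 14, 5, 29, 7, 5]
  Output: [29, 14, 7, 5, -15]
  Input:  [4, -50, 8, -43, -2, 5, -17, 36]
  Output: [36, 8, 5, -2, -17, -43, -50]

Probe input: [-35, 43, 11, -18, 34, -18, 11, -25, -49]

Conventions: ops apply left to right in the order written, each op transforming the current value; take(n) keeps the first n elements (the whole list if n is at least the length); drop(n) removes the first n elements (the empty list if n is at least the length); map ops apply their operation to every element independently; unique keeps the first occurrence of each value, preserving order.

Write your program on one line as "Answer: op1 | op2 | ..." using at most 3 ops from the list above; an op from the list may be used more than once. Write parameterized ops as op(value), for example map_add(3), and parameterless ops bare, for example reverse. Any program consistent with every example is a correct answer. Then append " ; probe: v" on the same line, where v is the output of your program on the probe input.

drop(1) | sort_desc | unique ; probe: [43, 34, 11, -18, -25, -49]

Check, running the answer program on each example:
  [35, -29, 38, 34] -> [-29, 38, 34] -> [38, 34, -29] -> [38, 34, -29]
  [1, -12, -34, -42] -> [-12, -34, -42] -> [-12, -34, -42] -> [-12, -34, -42]
  [8, -15, 14, 5, 29, 7, 5] -> [-15, 14, 5, 29, 7, 5] -> [29, 14, 7, 5, 5, -15] -> [29, 14, 7, 5, -15]
  [4, -50, 8, -43, -2, 5, -17, 36] -> [-50, 8, -43, -2, 5, -17, 36] -> [36, 8, 5, -2, -17, -43, -50] -> [36, 8, 5, -2, -17, -43, -50]
  probe: [-35, 43, 11, -18, 34, -18, 11, -25, -49] -> [43, 11, -18, 34, -18, 11, -25, -49] -> [43, 34, 11, 11, -18, -18, -25, -49] -> [43, 34, 11, -18, -25, -49]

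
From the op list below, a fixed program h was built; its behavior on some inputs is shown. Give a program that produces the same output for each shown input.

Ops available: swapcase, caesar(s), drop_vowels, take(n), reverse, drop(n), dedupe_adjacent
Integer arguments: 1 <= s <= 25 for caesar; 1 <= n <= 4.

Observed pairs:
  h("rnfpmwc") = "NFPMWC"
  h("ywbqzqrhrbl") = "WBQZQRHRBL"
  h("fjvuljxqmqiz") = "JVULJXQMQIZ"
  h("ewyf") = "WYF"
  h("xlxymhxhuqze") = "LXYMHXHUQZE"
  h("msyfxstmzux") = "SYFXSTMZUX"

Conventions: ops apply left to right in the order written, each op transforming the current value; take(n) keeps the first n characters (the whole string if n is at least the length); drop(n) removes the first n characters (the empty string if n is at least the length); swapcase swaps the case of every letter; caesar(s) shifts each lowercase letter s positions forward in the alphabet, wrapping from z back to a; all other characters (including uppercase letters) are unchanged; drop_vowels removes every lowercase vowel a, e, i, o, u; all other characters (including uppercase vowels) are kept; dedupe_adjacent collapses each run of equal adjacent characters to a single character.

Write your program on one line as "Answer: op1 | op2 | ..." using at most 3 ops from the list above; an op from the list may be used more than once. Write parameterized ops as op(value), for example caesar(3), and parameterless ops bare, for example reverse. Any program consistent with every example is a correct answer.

drop(1) | swapcase

Check, running the answer program on each example:
  "rnfpmwc" -> "nfpmwc" -> "NFPMWC"
  "ywbqzqrhrbl" -> "wbqzqrhrbl" -> "WBQZQRHRBL"
  "fjvuljxqmqiz" -> "jvuljxqmqiz" -> "JVULJXQMQIZ"
  "ewyf" -> "wyf" -> "WYF"
  "xlxymhxhuqze" -> "lxymhxhuqze" -> "LXYMHXHUQZE"
  "msyfxstmzux" -> "syfxstmzux" -> "SYFXSTMZUX"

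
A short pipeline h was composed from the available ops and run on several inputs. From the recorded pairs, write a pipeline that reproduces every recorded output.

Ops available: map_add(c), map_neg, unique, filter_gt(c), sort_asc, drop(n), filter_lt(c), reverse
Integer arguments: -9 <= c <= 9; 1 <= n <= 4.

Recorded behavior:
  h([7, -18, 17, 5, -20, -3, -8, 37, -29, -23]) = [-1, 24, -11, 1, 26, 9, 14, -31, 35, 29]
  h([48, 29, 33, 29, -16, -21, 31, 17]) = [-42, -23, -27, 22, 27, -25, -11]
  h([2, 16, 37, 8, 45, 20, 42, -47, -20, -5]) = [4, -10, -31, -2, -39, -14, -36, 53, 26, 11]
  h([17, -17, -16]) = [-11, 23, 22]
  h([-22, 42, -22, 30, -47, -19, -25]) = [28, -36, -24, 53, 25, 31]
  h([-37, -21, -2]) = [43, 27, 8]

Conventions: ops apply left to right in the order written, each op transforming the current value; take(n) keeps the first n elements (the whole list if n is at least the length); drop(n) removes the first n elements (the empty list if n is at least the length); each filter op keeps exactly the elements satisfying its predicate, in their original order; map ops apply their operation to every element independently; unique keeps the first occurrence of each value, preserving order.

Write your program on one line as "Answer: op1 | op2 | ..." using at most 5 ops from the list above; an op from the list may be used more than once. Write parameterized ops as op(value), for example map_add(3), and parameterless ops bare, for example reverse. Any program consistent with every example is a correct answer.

unique | reverse | map_add(-6) | reverse | map_neg

Check, running the answer program on each example:
  [7, -18, 17, 5, -20, -3, -8, 37, -29, -23] -> [7, -18, 17, 5, -20, -3, -8, 37, -29, -23] -> [-23, -29, 37, -8, -3, -20, 5, 17, -18, 7] -> [-29, -35, 31, -14, -9, -26, -1, 11, -24, 1] -> [1, -24, 11, -1, -26, -9, -14, 31, -35, -29] -> [-1, 24, -11, 1, 26, 9, 14, -31, 35, 29]
  [48, 29, 33, 29, -16, -21, 31, 17] -> [48, 29, 33, -16, -21, 31, 17] -> [17, 31, -21, -16, 33, 29, 48] -> [11, 25, -27, -22, 27, 23, 42] -> [42, 23, 27, -22, -27, 25, 11] -> [-42, -23, -27, 22, 27, -25, -11]
  [2, 16, 37, 8, 45, 20, 42, -47, -20, -5] -> [2, 16, 37, 8, 45, 20, 42, -47, -20, -5] -> [-5, -20, -47, 42, 20, 45, 8, 37, 16, 2] -> [-11, -26, -53, 36, 14, 39, 2, 31, 10, -4] -> [-4, 10, 31, 2, 39, 14, 36, -53, -26, -11] -> [4, -10, -31, -2, -39, -14, -36, 53, 26, 11]
  [17, -17, -16] -> [17, -17, -16] -> [-16, -17, 17] -> [-22, -23, 11] -> [11, -23, -22] -> [-11, 23, 22]
  [-22, 42, -22, 30, -47, -19, -25] -> [-22, 42, 30, -47, -19, -25] -> [-25, -19, -47, 30, 42, -22] -> [-31, -25, -53, 24, 36, -28] -> [-28, 36, 24, -53, -25, -31] -> [28, -36, -24, 53, 25, 31]
  [-37, -21, -2] -> [-37, -21, -2] -> [-2, -21, -37] -> [-8, -27, -43] -> [-43, -27, -8] -> [43, 27, 8]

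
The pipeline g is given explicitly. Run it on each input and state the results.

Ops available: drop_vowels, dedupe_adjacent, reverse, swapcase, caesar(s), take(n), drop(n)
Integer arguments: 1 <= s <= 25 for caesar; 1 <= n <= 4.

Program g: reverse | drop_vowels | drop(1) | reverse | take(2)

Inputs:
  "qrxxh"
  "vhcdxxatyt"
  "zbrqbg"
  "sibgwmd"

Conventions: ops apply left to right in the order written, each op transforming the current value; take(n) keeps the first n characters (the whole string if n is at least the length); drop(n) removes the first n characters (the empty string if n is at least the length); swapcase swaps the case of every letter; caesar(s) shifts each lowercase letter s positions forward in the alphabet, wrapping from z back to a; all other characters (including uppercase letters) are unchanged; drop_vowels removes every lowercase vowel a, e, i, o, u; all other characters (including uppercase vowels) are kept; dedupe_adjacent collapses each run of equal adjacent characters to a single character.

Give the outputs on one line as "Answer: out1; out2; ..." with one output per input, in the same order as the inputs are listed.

Execution, op by op:
  "qrxxh" -> "hxxrq" -> "hxxrq" -> "xxrq" -> "qrxx" -> "qr"
  "vhcdxxatyt" -> "tytaxxdchv" -> "tytxxdchv" -> "ytxxdchv" -> "vhcdxxty" -> "vh"
  "zbrqbg" -> "gbqrbz" -> "gbqrbz" -> "bqrbz" -> "zbrqb" -> "zb"
  "sibgwmd" -> "dmwgbis" -> "dmwgbs" -> "mwgbs" -> "sbgwm" -> "sb"

"qr"; "vh"; "zb"; "sb"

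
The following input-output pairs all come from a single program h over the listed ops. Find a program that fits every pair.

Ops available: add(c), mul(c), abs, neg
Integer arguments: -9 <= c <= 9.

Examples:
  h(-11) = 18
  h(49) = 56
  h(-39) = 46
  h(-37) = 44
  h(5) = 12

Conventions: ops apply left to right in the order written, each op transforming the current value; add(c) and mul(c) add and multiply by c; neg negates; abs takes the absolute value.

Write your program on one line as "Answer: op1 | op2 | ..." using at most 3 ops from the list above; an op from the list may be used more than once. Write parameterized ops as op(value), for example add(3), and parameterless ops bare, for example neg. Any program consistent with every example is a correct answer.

abs | add(7)

Check, running the answer program on each example:
  -11 -> 11 -> 18
  49 -> 49 -> 56
  -39 -> 39 -> 46
  -37 -> 37 -> 44
  5 -> 5 -> 12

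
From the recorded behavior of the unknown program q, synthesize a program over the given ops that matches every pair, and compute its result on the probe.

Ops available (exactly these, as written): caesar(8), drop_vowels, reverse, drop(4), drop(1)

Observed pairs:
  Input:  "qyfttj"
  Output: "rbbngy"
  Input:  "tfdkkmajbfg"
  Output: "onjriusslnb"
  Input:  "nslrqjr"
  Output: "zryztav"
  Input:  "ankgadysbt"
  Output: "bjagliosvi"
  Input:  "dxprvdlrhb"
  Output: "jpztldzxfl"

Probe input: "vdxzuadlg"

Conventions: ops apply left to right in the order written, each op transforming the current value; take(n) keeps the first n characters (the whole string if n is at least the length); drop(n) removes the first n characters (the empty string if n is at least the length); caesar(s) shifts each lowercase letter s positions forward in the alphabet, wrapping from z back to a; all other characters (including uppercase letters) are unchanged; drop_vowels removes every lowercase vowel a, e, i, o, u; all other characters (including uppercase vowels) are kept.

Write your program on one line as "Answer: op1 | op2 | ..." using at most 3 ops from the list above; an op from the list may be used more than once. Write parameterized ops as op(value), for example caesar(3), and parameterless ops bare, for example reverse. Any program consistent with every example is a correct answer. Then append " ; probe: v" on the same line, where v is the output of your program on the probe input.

reverse | caesar(8) ; probe: "otlichfld"

Check, running the answer program on each example:
  "qyfttj" -> "jttfyq" -> "rbbngy"
  "tfdkkmajbfg" -> "gfbjamkkdft" -> "onjriusslnb"
  "nslrqjr" -> "rjqrlsn" -> "zryztav"
  "ankgadysbt" -> "tbsydagkna" -> "bjagliosvi"
  "dxprvdlrhb" -> "bhrldvrpxd" -> "jpztldzxfl"
  probe: "vdxzuadlg" -> "gldauzxdv" -> "otlichfld"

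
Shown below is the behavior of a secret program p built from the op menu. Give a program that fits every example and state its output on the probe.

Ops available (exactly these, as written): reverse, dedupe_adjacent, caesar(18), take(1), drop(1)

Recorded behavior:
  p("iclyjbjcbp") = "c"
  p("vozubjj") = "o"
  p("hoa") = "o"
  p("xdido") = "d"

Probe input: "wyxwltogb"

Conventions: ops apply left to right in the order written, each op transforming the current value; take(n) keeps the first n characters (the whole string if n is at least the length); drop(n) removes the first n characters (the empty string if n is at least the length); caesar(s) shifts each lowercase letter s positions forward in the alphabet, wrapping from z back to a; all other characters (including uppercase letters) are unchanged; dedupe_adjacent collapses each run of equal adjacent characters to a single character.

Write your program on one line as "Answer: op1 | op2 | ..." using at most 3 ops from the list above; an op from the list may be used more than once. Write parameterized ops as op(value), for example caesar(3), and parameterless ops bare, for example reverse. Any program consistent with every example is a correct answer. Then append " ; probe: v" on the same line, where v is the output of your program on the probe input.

drop(1) | dedupe_adjacent | take(1) ; probe: "y"

Check, running the answer program on each example:
  "iclyjbjcbp" -> "clyjbjcbp" -> "clyjbjcbp" -> "c"
  "vozubjj" -> "ozubjj" -> "ozubj" -> "o"
  "hoa" -> "oa" -> "oa" -> "o"
  "xdido" -> "dido" -> "dido" -> "d"
  probe: "wyxwltogb" -> "yxwltogb" -> "yxwltogb" -> "y"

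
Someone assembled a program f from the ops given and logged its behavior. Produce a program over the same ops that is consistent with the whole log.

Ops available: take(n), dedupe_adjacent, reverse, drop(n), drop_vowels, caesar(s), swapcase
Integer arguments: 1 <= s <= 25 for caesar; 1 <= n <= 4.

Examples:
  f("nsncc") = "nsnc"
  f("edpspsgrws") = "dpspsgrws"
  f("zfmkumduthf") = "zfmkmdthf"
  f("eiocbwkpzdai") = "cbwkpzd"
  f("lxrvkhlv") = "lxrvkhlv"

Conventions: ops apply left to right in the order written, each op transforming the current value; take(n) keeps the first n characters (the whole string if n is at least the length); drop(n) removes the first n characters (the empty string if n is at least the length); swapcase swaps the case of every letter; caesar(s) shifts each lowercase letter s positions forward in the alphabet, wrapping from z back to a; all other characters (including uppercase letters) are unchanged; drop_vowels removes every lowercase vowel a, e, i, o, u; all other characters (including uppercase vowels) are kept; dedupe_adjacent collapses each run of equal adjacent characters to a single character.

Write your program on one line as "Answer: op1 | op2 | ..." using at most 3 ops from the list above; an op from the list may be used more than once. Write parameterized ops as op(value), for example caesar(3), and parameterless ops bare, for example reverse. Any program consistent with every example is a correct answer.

dedupe_adjacent | drop_vowels

Check, running the answer program on each example:
  "nsncc" -> "nsnc" -> "nsnc"
  "edpspsgrws" -> "edpspsgrws" -> "dpspsgrws"
  "zfmkumduthf" -> "zfmkumduthf" -> "zfmkmdthf"
  "eiocbwkpzdai" -> "eiocbwkpzdai" -> "cbwkpzd"
  "lxrvkhlv" -> "lxrvkhlv" -> "lxrvkhlv"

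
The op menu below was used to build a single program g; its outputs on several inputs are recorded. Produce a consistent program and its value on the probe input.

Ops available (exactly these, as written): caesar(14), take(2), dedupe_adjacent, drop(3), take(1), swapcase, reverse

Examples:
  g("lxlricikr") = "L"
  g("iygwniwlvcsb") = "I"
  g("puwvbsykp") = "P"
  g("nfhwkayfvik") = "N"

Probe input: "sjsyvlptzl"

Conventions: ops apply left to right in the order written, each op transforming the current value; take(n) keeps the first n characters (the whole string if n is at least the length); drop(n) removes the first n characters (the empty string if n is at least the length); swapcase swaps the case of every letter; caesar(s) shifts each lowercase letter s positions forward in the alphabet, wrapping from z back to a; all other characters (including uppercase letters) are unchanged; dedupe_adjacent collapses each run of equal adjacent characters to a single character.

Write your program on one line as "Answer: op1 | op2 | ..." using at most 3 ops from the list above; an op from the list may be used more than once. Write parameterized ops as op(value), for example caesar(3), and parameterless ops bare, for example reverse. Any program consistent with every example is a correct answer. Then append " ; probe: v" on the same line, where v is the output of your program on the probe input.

take(2) | swapcase | take(1) ; probe: "S"

Check, running the answer program on each example:
  "lxlricikr" -> "lx" -> "LX" -> "L"
  "iygwniwlvcsb" -> "iy" -> "IY" -> "I"
  "puwvbsykp" -> "pu" -> "PU" -> "P"
  "nfhwkayfvik" -> "nf" -> "NF" -> "N"
  probe: "sjsyvlptzl" -> "sj" -> "SJ" -> "S"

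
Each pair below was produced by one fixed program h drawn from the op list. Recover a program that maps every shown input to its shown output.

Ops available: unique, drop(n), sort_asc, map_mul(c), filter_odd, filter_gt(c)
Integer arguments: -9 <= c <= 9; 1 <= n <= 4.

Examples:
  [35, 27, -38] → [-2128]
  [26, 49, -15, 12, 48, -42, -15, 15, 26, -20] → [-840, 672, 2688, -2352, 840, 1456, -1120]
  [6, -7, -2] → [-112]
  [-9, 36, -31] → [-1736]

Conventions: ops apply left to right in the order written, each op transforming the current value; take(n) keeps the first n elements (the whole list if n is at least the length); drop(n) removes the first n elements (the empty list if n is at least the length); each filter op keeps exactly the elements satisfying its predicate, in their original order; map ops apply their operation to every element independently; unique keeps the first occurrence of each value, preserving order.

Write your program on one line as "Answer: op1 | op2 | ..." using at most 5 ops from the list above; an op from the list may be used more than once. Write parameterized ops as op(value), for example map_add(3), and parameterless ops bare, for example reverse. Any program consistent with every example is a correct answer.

map_mul(7) | drop(2) | unique | map_mul(8)

Check, running the answer program on each example:
  [35, 27, -38] -> [245, 189, -266] -> [-266] -> [-266] -> [-2128]
  [26, 49, -15, 12, 48, -42, -15, 15, 26, -20] -> [182, 343, -105, 84, 336, -294, -105, 105, 182, -140] -> [-105, 84, 336, -294, -105, 105, 182, -140] -> [-105, 84, 336, -294, 105, 182, -140] -> [-840, 672, 2688, -2352, 840, 1456, -1120]
  [6, -7, -2] -> [42, -49, -14] -> [-14] -> [-14] -> [-112]
  [-9, 36, -31] -> [-63, 252, -217] -> [-217] -> [-217] -> [-1736]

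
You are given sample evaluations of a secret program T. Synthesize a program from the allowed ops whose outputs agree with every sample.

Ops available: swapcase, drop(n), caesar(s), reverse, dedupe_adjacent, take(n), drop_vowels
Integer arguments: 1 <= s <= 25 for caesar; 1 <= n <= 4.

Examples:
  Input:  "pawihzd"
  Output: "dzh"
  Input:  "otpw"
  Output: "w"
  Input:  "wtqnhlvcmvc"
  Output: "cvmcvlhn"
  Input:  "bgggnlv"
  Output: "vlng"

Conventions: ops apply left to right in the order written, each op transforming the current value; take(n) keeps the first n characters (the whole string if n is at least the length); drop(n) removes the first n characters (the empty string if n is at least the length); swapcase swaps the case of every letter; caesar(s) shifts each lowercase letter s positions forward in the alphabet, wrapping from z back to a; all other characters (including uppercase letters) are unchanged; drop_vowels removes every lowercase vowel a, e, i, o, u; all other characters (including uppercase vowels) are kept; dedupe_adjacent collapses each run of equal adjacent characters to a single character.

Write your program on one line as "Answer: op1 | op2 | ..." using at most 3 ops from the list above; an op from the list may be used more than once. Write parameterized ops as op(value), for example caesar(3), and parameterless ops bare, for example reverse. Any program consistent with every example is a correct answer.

drop(3) | reverse | drop_vowels

Check, running the answer program on each example:
  "pawihzd" -> "ihzd" -> "dzhi" -> "dzh"
  "otpw" -> "w" -> "w" -> "w"
  "wtqnhlvcmvc" -> "nhlvcmvc" -> "cvmcvlhn" -> "cvmcvlhn"
  "bgggnlv" -> "gnlv" -> "vlng" -> "vlng"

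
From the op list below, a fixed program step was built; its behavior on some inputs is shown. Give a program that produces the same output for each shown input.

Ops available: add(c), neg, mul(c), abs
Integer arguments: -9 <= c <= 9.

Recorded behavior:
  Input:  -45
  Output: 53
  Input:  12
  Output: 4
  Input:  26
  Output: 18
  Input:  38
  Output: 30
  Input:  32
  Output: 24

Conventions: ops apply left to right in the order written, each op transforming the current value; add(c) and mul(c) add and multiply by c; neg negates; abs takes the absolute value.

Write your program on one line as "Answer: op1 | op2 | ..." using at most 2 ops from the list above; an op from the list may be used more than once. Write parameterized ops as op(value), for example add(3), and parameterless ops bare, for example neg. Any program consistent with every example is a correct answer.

add(-8) | abs

Check, running the answer program on each example:
  -45 -> -53 -> 53
  12 -> 4 -> 4
  26 -> 18 -> 18
  38 -> 30 -> 30
  32 -> 24 -> 24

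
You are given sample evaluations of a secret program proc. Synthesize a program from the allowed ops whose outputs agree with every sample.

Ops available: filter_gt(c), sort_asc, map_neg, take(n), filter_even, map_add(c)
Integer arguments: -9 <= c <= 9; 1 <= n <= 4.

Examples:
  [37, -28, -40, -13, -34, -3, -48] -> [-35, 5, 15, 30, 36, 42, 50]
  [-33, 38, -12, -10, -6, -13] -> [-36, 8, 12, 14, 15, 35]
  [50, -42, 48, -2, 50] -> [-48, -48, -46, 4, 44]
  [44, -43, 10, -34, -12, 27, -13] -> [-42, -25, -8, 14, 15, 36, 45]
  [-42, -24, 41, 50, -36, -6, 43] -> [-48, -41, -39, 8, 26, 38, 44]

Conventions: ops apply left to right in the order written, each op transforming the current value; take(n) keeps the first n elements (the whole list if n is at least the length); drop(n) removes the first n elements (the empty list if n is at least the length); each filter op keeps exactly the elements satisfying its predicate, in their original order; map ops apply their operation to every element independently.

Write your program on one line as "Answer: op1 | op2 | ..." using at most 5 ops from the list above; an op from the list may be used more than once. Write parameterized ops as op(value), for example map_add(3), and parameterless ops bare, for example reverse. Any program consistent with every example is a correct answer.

sort_asc | map_neg | sort_asc | map_add(2)

Check, running the answer program on each example:
  [37, -28, -40, -13, -34, -3, -48] -> [-48, -40, -34, -28, -13, -3, 37] -> [48, 40, 34, 28, 13, 3, -37] -> [-37, 3, 13, 28, 34, 40, 48] -> [-35, 5, 15, 30, 36, 42, 50]
  [-33, 38, -12, -10, -6, -13] -> [-33, -13, -12, -10, -6, 38] -> [33, 13, 12, 10, 6, -38] -> [-38, 6, 10, 12, 13, 33] -> [-36, 8, 12, 14, 15, 35]
  [50, -42, 48, -2, 50] -> [-42, -2, 48, 50, 50] -> [42, 2, -48, -50, -50] -> [-50, -50, -48, 2, 42] -> [-48, -48, -46, 4, 44]
  [44, -43, 10, -34, -12, 27, -13] -> [-43, -34, -13, -12, 10, 27, 44] -> [43, 34, 13, 12, -10, -27, -44] -> [-44, -27, -10, 12, 13, 34, 43] -> [-42, -25, -8, 14, 15, 36, 45]
  [-42, -24, 41, 50, -36, -6, 43] -> [-42, -36, -24, -6, 41, 43, 50] -> [42, 36, 24, 6, -41, -43, -50] -> [-50, -43, -41, 6, 24, 36, 42] -> [-48, -41, -39, 8, 26, 38, 44]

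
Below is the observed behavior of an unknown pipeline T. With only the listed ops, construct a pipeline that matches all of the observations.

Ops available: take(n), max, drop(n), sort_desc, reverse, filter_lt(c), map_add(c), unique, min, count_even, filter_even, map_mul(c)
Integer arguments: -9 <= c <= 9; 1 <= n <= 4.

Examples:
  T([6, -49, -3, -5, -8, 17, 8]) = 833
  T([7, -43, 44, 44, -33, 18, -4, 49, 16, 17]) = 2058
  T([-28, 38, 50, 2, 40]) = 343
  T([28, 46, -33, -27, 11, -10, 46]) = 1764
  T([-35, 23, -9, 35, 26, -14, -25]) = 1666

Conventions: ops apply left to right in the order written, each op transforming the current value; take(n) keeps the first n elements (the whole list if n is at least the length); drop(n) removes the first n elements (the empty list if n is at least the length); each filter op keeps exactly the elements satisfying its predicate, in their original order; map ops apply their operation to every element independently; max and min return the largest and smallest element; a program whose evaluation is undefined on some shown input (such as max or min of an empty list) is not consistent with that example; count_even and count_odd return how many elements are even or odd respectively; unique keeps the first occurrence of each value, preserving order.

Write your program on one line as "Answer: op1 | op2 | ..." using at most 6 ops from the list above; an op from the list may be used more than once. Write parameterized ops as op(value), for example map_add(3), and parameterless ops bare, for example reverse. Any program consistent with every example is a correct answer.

map_add(-9) | map_mul(-7) | drop(3) | reverse | map_mul(7) | max

Check, running the answer program on each example:
  [6, -49, -3, -5, -8, 17, 8] -> [-3, -58, -12, -14, -17, 8, -1] -> [21, 406, 84, 98, 119, -56, 7] -> [98, 119, -56, 7] -> [7, -56, 119, 98] -> [49, -392, 833, 686] -> 833
  [7, -43, 44, 44, -33, 18, -4, 49, 16, 17] -> [-2, -52, 35, 35, -42, 9, -13, 40, 7, 8] -> [14, 364, -245, -245, 294, -63, 91, -280, -49, -56] -> [-245, 294, -63, 91, -280, -49, -56] -> [-56, -49, -280, 91, -63, 294, -245] -> [-392, -343, -1960, 637, -441, 2058, -1715] -> 2058
  [-28, 38, 50, 2, 40] -> [-37, 29, 41, -7, 31] -> [259, -203, -287, 49, -217] -> [49, -217] -> [-217, 49] -> [-1519, 343] -> 343
  [28, 46, -33, -27, 11, -10, 46] -> [19, 37, -42, -36, 2, -19, 37] -> [-133, -259, 294, 252, -14, 133, -259] -> [252, -14, 133, -259] -> [-259, 133, -14, 252] -> [-1813, 931, -98, 1764] -> 1764
  [-35, 23, -9, 35, 26, -14, -25] -> [-44, 14, -18, 26, 17, -23, -34] -> [308, -98, 126, -182, -119, 161, 238] -> [-182, -119, 161, 238] -> [238, 161, -119, -182] -> [1666, 1127, -833, -1274] -> 1666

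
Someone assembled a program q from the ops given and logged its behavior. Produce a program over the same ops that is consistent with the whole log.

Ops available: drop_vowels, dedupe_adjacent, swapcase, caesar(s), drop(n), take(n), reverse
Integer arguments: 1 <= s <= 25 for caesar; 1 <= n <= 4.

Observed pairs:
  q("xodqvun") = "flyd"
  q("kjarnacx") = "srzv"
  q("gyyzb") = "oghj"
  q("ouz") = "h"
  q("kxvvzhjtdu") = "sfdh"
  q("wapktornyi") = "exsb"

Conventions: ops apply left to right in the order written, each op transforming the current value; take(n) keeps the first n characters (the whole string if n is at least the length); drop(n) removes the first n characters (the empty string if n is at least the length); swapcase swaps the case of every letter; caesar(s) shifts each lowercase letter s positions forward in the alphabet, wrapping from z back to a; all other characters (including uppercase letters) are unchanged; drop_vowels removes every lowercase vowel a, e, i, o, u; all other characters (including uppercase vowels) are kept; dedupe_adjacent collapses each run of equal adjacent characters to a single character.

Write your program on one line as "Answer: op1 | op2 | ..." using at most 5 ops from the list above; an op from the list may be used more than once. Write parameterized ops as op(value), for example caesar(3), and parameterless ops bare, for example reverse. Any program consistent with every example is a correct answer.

drop_vowels | caesar(8) | dedupe_adjacent | take(4)

Check, running the answer program on each example:
  "xodqvun" -> "xdqvn" -> "flydv" -> "flydv" -> "flyd"
  "kjarnacx" -> "kjrncx" -> "srzvkf" -> "srzvkf" -> "srzv"
  "gyyzb" -> "gyyzb" -> "ogghj" -> "oghj" -> "oghj"
  "ouz" -> "z" -> "h" -> "h" -> "h"
  "kxvvzhjtdu" -> "kxvvzhjtd" -> "sfddhprbl" -> "sfdhprbl" -> "sfdh"
  "wapktornyi" -> "wpktrny" -> "exsbzvg" -> "exsbzvg" -> "exsb"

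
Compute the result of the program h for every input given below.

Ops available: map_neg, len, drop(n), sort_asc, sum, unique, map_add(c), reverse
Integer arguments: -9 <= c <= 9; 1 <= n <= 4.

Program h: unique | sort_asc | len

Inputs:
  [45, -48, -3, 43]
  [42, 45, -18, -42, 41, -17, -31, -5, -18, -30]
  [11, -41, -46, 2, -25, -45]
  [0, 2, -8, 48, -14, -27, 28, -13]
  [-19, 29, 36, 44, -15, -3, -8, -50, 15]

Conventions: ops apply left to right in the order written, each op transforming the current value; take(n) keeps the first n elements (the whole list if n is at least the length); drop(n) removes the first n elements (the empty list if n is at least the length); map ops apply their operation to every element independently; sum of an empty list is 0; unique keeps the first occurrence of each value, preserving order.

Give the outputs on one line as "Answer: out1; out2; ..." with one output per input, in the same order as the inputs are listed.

4; 9; 6; 8; 9

Execution, op by op:
  [45, -48, -3, 43] -> [45, -48, -3, 43] -> [-48, -3, 43, 45] -> 4
  [42, 45, -18, -42, 41, -17, -31, -5, -18, -30] -> [42, 45, -18, -42, 41, -17, -31, -5, -30] -> [-42, -31, -30, -18, -17, -5, 41, 42, 45] -> 9
  [11, -41, -46, 2, -25, -45] -> [11, -41, -46, 2, -25, -45] -> [-46, -45, -41, -25, 2, 11] -> 6
  [0, 2, -8, 48, -14, -27, 28, -13] -> [0, 2, -8, 48, -14, -27, 28, -13] -> [-27, -14, -13, -8, 0, 2, 28, 48] -> 8
  [-19, 29, 36, 44, -15, -3, -8, -50, 15] -> [-19, 29, 36, 44, -15, -3, -8, -50, 15] -> [-50, -19, -15, -8, -3, 15, 29, 36, 44] -> 9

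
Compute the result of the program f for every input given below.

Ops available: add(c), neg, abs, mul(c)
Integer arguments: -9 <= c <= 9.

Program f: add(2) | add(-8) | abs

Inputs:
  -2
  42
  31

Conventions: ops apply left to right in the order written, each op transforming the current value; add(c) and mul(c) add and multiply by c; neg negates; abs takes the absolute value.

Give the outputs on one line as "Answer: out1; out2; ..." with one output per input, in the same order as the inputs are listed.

Execution, op by op:
  -2 -> 0 -> -8 -> 8
  42 -> 44 -> 36 -> 36
  31 -> 33 -> 25 -> 25

8; 36; 25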